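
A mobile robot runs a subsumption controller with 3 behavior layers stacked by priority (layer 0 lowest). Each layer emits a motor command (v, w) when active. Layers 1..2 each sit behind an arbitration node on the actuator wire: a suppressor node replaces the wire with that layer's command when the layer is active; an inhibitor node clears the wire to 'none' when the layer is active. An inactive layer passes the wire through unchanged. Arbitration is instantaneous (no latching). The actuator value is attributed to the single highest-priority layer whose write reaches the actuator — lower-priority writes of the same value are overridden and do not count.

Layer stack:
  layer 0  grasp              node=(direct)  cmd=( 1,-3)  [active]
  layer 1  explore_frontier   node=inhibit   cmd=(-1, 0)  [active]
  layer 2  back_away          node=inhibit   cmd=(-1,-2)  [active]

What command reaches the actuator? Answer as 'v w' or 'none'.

none

L0 grasp: active, feeds wire = (1, -3)
L1 explore_frontier: active, inhibitor → wire = none
L2 back_away: active, inhibitor → wire = none
actuator = none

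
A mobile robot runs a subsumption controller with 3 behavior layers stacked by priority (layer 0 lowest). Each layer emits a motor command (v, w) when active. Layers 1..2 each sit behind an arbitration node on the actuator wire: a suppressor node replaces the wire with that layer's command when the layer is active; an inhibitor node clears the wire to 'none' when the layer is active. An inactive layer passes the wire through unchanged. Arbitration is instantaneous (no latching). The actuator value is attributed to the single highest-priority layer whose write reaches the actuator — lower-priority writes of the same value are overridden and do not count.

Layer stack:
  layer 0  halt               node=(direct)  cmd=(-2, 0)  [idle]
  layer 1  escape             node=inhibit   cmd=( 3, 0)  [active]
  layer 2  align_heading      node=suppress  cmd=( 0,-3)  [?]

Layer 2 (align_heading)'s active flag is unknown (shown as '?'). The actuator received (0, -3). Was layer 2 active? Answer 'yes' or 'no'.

yes

If layer 2 is active=yes:
  actuator would be (0, -3)
If layer 2 is active=no:
  actuator would be none
Observed (0, -3), so layer 2 was active.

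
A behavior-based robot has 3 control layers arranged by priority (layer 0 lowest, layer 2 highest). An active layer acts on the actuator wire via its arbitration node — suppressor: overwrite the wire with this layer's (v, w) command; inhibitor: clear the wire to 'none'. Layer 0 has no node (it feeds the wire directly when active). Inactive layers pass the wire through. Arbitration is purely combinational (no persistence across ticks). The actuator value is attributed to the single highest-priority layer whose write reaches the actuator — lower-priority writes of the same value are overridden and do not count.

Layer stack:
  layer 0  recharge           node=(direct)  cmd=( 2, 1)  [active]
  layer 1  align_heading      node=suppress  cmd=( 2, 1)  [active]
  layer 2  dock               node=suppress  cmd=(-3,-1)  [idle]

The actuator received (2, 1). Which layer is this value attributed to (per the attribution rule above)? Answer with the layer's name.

align_heading

L0 recharge: active, feeds wire = (2, 1)
L1 align_heading: active, suppressor → wire = (2, 1)
L2 dock: idle → wire stays (2, 1)
actuator = (2, 1)
last writer: layer 1 = align_heading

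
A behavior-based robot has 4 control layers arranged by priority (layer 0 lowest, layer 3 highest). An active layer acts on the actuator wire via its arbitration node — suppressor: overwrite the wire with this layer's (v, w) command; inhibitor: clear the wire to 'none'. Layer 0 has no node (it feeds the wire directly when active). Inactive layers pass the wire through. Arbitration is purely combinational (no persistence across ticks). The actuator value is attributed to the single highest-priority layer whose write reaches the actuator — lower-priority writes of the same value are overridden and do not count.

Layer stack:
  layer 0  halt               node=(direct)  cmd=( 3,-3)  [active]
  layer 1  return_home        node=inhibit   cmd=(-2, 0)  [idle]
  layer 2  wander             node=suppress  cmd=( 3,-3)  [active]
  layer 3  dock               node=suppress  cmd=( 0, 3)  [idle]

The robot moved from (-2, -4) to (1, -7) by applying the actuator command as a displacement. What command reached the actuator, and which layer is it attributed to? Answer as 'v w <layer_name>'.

displacement = (1, -7) − (-2, -4) = (3, -3)
L0 halt: active, feeds wire = (3, -3)
L1 return_home: idle → wire stays (3, -3)
L2 wander: active, suppressor → wire = (3, -3)
L3 dock: idle → wire stays (3, -3)
actuator = (3, -3) — from layer 2 (wander)

3 -3 wander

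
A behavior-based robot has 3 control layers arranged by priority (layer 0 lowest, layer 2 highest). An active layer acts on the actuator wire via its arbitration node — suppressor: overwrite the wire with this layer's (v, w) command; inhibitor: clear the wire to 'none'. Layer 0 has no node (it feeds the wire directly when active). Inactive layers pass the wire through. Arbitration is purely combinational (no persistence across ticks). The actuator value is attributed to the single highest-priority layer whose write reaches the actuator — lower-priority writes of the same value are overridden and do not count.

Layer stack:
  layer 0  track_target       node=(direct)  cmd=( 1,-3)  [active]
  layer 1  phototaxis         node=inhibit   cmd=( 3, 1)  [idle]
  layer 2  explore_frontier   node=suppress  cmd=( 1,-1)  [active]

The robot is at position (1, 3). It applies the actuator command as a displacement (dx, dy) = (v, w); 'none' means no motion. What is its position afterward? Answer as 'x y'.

2 2

[0] track_target on; wire := (1, -3)
[1] phototaxis off; pass (1, -3)
[2] explore_frontier on (suppress); wire := (1, -1)
output (1, -1)
position: (1, 3) + (1, -1) = (2, 2)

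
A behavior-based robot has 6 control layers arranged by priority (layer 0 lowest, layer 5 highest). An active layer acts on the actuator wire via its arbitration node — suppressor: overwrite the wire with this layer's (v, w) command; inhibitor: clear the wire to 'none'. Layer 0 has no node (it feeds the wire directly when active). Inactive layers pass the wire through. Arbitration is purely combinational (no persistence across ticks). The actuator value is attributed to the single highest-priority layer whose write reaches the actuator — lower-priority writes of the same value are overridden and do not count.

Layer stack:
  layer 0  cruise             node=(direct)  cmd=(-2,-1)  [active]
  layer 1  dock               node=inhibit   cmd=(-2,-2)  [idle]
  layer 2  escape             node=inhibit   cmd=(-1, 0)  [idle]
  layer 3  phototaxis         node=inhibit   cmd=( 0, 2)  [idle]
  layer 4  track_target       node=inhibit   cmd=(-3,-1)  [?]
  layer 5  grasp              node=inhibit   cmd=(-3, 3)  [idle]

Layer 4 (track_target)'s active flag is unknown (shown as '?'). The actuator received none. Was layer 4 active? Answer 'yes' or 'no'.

yes

If layer 4 is active=yes:
  actuator would be none
If layer 4 is active=no:
  actuator would be (-2, -1)
Observed none, so layer 4 was active.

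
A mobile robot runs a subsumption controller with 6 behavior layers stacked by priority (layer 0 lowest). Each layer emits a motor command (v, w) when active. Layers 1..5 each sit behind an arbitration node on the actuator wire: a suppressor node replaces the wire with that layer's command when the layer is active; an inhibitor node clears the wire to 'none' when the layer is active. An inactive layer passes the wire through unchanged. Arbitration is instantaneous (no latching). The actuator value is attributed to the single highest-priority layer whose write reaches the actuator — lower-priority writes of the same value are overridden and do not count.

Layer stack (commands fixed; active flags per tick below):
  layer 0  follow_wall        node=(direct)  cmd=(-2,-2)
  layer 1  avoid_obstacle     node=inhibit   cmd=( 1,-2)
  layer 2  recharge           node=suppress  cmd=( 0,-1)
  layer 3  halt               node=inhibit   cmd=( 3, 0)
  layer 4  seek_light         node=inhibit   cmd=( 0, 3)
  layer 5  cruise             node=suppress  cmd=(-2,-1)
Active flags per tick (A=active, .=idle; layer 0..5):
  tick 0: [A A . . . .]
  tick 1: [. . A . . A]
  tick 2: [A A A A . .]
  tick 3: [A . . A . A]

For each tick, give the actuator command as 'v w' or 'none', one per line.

none
-2 -1
none
-2 -1

tick 0:
  layer 0 (follow_wall) active — direct: (-2, -2)
  layer 1 (avoid_obstacle) active — inhibits: none
  layer 2 (recharge) idle — unchanged: none
  layer 3 (halt) idle — unchanged: none
  layer 4 (seek_light) idle — unchanged: none
  layer 5 (cruise) idle — unchanged: none
  → actuator none
tick 1:
  layer 0 (follow_wall) idle — none
  layer 1 (avoid_obstacle) idle — unchanged: none
  layer 2 (recharge) active — suppresses: (0, -1)
  layer 3 (halt) idle — unchanged: (0, -1)
  layer 4 (seek_light) idle — unchanged: (0, -1)
  layer 5 (cruise) active — suppresses: (-2, -1)
  → actuator (-2, -1)
tick 2:
  layer 0 (follow_wall) active — direct: (-2, -2)
  layer 1 (avoid_obstacle) active — inhibits: none
  layer 2 (recharge) active — suppresses: (0, -1)
  layer 3 (halt) active — inhibits: none
  layer 4 (seek_light) idle — unchanged: none
  layer 5 (cruise) idle — unchanged: none
  → actuator none
tick 3:
  layer 0 (follow_wall) active — direct: (-2, -2)
  layer 1 (avoid_obstacle) idle — unchanged: (-2, -2)
  layer 2 (recharge) idle — unchanged: (-2, -2)
  layer 3 (halt) active — inhibits: none
  layer 4 (seek_light) idle — unchanged: none
  layer 5 (cruise) active — suppresses: (-2, -1)
  → actuator (-2, -1)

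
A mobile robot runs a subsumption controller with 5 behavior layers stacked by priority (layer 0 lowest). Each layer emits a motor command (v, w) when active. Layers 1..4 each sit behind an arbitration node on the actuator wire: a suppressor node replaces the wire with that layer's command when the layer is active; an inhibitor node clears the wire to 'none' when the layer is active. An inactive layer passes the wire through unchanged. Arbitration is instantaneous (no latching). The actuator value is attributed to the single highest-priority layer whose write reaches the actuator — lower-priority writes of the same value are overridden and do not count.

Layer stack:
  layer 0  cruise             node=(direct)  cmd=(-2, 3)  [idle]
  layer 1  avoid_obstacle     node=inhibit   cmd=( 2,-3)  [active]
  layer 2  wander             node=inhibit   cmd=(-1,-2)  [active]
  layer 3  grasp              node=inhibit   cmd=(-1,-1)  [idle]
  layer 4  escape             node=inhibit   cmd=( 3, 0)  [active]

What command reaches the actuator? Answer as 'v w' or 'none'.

[0] cruise off; wire := none
[1] avoid_obstacle on (inhibit); wire := none
[2] wander on (inhibit); wire := none
[3] grasp off; pass none
[4] escape on (inhibit); wire := none
output none

none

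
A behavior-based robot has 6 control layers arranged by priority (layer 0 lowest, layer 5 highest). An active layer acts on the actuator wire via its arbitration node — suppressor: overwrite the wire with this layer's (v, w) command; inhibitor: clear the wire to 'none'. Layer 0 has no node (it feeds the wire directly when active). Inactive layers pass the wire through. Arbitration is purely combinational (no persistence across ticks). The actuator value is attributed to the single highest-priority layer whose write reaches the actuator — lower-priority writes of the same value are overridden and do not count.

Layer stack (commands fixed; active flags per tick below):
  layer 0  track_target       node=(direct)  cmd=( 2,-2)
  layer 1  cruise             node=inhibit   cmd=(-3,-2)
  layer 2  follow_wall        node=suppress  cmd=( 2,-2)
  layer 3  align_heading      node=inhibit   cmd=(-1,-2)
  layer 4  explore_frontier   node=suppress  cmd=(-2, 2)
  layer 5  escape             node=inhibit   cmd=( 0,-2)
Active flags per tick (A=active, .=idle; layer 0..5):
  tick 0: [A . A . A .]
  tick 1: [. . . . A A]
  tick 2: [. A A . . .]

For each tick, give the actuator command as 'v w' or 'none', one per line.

-2 2
none
2 -2

tick 0:
  L0 track_target: active, feeds wire = (2, -2)
  L1 cruise: idle → wire stays (2, -2)
  L2 follow_wall: active, suppressor → wire = (2, -2)
  L3 align_heading: idle → wire stays (2, -2)
  L4 explore_frontier: active, suppressor → wire = (-2, 2)
  L5 escape: idle → wire stays (-2, 2)
  actuator = (-2, 2)
tick 1:
  L0 track_target: idle → wire = none
  L1 cruise: idle → wire stays none
  L2 follow_wall: idle → wire stays none
  L3 align_heading: idle → wire stays none
  L4 explore_frontier: active, suppressor → wire = (-2, 2)
  L5 escape: active, inhibitor → wire = none
  actuator = none
tick 2:
  L0 track_target: idle → wire = none
  L1 cruise: active, inhibitor → wire = none
  L2 follow_wall: active, suppressor → wire = (2, -2)
  L3 align_heading: idle → wire stays (2, -2)
  L4 explore_frontier: idle → wire stays (2, -2)
  L5 escape: idle → wire stays (2, -2)
  actuator = (2, -2)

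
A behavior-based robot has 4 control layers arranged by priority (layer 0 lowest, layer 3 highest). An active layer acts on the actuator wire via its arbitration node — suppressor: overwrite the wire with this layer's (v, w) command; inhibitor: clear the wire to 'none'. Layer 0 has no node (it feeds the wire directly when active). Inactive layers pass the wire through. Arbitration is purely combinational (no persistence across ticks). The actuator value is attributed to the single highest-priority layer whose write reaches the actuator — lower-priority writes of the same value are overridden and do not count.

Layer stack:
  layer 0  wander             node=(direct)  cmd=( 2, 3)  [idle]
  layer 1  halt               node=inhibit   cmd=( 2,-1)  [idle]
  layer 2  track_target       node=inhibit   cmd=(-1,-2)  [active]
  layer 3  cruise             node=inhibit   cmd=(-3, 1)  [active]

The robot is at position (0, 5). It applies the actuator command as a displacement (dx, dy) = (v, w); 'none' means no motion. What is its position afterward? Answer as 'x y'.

0 5

L0 wander: idle → wire = none
L1 halt: idle → wire stays none
L2 track_target: active, inhibitor → wire = none
L3 cruise: active, inhibitor → wire = none
actuator = none
position: (0, 5) + none = (0, 5)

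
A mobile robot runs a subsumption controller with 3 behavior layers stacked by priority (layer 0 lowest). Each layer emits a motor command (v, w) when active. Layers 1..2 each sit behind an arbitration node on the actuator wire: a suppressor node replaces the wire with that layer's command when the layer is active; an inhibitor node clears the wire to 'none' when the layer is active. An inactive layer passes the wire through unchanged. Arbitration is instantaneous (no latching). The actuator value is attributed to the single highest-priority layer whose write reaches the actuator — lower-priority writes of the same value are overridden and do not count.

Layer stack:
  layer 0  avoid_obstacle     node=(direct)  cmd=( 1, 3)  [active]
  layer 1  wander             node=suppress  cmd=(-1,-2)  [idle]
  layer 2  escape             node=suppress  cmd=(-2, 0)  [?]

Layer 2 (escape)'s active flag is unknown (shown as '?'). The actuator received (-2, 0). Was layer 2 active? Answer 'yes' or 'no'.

yes

If layer 2 is active=yes:
  actuator would be (-2, 0)
If layer 2 is active=no:
  actuator would be (1, 3)
Observed (-2, 0), so layer 2 was active.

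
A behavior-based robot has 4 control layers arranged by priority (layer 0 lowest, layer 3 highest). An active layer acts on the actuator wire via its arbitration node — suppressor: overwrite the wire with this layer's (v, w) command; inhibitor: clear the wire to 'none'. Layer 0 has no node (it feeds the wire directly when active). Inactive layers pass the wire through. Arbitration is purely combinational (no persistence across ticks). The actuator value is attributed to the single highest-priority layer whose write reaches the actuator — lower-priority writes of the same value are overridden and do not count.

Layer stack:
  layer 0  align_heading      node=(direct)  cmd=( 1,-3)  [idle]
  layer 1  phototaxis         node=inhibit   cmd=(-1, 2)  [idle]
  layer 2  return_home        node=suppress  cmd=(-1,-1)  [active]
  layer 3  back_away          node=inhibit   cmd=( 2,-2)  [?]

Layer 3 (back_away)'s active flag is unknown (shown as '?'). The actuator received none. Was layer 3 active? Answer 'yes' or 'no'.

yes

If layer 3 is active=yes:
  actuator would be none
If layer 3 is active=no:
  actuator would be (-1, -1)
Observed none, so layer 3 was active.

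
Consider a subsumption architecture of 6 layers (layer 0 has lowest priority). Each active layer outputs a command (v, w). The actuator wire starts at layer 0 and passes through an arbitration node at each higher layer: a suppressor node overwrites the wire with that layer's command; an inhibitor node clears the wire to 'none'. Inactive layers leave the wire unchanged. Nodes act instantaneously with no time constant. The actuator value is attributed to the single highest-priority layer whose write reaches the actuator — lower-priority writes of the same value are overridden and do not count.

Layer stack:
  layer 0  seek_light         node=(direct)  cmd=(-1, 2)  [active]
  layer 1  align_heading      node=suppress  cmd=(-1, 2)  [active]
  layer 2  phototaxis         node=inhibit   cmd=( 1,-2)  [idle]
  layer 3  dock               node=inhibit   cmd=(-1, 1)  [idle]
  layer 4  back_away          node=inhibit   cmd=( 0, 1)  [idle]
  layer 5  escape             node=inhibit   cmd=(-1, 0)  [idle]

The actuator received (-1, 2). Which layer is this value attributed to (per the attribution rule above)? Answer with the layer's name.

align_heading

[0] seek_light on; wire := (-1, 2)
[1] align_heading on (suppress); wire := (-1, 2)
[2] phototaxis off; pass (-1, 2)
[3] dock off; pass (-1, 2)
[4] back_away off; pass (-1, 2)
[5] escape off; pass (-1, 2)
output (-1, 2)
last writer: layer 1 = align_heading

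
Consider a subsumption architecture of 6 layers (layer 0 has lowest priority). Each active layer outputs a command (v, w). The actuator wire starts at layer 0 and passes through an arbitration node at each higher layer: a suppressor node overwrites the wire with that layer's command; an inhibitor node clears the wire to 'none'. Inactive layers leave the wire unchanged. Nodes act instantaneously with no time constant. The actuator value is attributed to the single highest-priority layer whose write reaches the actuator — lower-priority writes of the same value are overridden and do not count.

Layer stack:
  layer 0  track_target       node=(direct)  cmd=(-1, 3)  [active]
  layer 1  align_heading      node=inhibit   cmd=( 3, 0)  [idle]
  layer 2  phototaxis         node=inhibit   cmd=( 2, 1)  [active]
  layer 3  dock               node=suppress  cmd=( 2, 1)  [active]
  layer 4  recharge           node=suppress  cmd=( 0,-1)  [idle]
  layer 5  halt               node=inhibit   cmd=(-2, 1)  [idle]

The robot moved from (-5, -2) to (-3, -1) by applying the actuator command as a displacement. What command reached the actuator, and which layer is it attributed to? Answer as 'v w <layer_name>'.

2 1 dock

displacement = (-3, -1) − (-5, -2) = (2, 1)
layer 0 (track_target) active — direct: (-1, 3)
layer 1 (align_heading) idle — unchanged: (-1, 3)
layer 2 (phototaxis) active — inhibits: none
layer 3 (dock) active — suppresses: (2, 1)
layer 4 (recharge) idle — unchanged: (2, 1)
layer 5 (halt) idle — unchanged: (2, 1)
→ actuator (2, 1) — from layer 3 (dock)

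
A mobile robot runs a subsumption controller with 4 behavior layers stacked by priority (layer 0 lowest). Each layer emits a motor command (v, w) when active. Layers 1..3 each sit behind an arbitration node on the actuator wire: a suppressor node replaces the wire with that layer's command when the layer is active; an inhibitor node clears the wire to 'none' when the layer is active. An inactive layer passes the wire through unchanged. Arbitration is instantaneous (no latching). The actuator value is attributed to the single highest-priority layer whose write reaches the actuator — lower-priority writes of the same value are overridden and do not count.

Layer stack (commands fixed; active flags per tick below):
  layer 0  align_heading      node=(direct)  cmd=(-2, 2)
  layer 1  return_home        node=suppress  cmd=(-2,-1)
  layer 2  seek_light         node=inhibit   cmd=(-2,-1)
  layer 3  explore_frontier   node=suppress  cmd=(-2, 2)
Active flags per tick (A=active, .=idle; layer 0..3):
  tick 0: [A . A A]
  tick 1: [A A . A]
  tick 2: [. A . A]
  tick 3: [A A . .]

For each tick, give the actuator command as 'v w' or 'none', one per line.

-2 2
-2 2
-2 2
-2 -1

tick 0:
  L0 align_heading: active, feeds wire = (-2, 2)
  L1 return_home: idle → wire stays (-2, 2)
  L2 seek_light: active, inhibitor → wire = none
  L3 explore_frontier: active, suppressor → wire = (-2, 2)
  actuator = (-2, 2)
tick 1:
  L0 align_heading: active, feeds wire = (-2, 2)
  L1 return_home: active, suppressor → wire = (-2, -1)
  L2 seek_light: idle → wire stays (-2, -1)
  L3 explore_frontier: active, suppressor → wire = (-2, 2)
  actuator = (-2, 2)
tick 2:
  L0 align_heading: idle → wire = none
  L1 return_home: active, suppressor → wire = (-2, -1)
  L2 seek_light: idle → wire stays (-2, -1)
  L3 explore_frontier: active, suppressor → wire = (-2, 2)
  actuator = (-2, 2)
tick 3:
  L0 align_heading: active, feeds wire = (-2, 2)
  L1 return_home: active, suppressor → wire = (-2, -1)
  L2 seek_light: idle → wire stays (-2, -1)
  L3 explore_frontier: idle → wire stays (-2, -1)
  actuator = (-2, -1)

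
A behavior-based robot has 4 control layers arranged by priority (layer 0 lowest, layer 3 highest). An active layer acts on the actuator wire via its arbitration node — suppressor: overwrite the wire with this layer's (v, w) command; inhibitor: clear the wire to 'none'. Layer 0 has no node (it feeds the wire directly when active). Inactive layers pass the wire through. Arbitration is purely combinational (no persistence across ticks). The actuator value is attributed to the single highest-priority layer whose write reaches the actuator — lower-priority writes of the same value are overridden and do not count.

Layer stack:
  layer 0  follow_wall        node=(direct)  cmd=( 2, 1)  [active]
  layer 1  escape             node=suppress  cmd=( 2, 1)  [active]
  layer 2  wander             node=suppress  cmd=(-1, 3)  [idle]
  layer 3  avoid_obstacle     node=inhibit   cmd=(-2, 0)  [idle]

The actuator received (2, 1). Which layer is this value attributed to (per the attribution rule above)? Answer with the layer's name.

escape

layer 0 (follow_wall) active — direct: (2, 1)
layer 1 (escape) active — suppresses: (2, 1)
layer 2 (wander) idle — unchanged: (2, 1)
layer 3 (avoid_obstacle) idle — unchanged: (2, 1)
→ actuator (2, 1)
last writer: layer 1 = escape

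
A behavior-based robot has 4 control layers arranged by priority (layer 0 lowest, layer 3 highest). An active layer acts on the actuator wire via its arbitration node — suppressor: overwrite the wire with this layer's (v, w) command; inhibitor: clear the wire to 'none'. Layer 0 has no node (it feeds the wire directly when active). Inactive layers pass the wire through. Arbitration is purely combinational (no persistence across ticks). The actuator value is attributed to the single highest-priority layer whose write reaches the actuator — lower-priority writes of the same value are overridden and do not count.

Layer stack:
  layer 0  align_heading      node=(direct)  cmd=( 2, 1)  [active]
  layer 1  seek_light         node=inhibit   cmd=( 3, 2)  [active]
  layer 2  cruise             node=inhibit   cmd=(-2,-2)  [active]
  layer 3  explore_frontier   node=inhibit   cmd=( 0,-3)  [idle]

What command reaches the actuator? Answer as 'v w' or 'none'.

none

L0 align_heading: active, feeds wire = (2, 1)
L1 seek_light: active, inhibitor → wire = none
L2 cruise: active, inhibitor → wire = none
L3 explore_frontier: idle → wire stays none
actuator = none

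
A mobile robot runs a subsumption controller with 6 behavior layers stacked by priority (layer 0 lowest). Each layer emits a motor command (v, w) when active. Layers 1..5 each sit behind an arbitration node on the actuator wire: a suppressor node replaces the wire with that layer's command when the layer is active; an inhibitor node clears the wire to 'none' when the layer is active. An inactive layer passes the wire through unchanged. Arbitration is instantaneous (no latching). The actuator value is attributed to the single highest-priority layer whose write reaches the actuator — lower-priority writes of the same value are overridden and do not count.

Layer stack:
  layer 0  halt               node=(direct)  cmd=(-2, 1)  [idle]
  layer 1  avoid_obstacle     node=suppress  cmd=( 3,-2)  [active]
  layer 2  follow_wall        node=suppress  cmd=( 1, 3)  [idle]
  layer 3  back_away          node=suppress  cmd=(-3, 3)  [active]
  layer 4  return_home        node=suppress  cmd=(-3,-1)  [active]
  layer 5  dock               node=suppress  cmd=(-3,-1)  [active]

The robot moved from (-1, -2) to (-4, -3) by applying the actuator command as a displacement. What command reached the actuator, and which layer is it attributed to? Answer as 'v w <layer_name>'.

-3 -1 dock

displacement = (-4, -3) − (-1, -2) = (-3, -1)
layer 0 (halt) idle — none
layer 1 (avoid_obstacle) active — suppresses: (3, -2)
layer 2 (follow_wall) idle — unchanged: (3, -2)
layer 3 (back_away) active — suppresses: (-3, 3)
layer 4 (return_home) active — suppresses: (-3, -1)
layer 5 (dock) active — suppresses: (-3, -1)
→ actuator (-3, -1) — from layer 5 (dock)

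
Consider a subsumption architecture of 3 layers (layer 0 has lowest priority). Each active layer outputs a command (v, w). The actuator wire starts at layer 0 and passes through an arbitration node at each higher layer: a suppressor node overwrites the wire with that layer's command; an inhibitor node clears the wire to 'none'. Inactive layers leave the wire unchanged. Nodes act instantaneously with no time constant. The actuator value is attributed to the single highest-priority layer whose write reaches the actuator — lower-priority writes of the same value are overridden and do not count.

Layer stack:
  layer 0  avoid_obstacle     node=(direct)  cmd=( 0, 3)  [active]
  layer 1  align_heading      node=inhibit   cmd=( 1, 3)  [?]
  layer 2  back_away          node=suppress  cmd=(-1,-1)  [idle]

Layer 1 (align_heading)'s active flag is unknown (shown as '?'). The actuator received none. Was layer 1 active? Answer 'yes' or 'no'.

If layer 1 is active=yes:
  actuator would be none
If layer 1 is active=no:
  actuator would be (0, 3)
Observed none, so layer 1 was active.

yes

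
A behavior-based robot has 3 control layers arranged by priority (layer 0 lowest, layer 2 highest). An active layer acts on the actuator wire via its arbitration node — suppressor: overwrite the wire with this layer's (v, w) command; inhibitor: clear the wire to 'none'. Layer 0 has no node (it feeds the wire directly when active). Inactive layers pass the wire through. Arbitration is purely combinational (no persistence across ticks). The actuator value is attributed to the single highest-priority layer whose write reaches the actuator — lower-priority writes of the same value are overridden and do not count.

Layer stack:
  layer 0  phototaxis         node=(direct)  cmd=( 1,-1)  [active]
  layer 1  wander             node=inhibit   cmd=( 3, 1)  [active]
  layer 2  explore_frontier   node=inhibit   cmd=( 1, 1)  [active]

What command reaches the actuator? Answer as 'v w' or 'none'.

L0 phototaxis: active, feeds wire = (1, -1)
L1 wander: active, inhibitor → wire = none
L2 explore_frontier: active, inhibitor → wire = none
actuator = none

none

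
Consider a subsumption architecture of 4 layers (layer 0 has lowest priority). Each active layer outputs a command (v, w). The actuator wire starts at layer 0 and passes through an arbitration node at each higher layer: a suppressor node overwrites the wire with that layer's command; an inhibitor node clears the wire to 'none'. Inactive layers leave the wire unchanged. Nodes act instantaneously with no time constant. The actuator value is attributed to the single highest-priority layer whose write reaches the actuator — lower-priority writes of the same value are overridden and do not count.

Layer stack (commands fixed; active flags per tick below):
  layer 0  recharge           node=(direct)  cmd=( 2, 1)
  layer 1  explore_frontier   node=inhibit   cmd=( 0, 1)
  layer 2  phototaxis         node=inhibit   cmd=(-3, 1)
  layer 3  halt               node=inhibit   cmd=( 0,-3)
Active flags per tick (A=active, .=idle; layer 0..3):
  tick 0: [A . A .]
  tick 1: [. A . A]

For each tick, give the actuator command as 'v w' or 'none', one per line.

tick 0:
  layer 0 (recharge) active — direct: (2, 1)
  layer 1 (explore_frontier) idle — unchanged: (2, 1)
  layer 2 (phototaxis) active — inhibits: none
  layer 3 (halt) idle — unchanged: none
  → actuator none
tick 1:
  layer 0 (recharge) idle — none
  layer 1 (explore_frontier) active — inhibits: none
  layer 2 (phototaxis) idle — unchanged: none
  layer 3 (halt) active — inhibits: none
  → actuator none

none
none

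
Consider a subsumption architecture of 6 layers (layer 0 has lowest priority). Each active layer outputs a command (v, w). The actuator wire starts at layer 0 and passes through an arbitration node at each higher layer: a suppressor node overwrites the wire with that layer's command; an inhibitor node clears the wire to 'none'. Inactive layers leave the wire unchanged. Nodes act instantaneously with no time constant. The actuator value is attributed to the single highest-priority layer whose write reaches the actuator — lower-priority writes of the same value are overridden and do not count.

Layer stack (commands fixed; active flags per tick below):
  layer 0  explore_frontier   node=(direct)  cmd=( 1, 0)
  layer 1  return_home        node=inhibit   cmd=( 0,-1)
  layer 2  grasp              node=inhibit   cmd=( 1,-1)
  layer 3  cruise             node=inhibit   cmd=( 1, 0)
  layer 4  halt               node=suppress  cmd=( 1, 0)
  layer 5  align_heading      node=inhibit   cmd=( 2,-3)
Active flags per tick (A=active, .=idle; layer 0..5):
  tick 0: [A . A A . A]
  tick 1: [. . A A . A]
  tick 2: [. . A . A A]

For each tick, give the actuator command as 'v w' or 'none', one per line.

none
none
none

tick 0:
  [0] explore_frontier on; wire := (1, 0)
  [1] return_home off; pass (1, 0)
  [2] grasp on (inhibit); wire := none
  [3] cruise on (inhibit); wire := none
  [4] halt off; pass none
  [5] align_heading on (inhibit); wire := none
  output none
tick 1:
  [0] explore_frontier off; wire := none
  [1] return_home off; pass none
  [2] grasp on (inhibit); wire := none
  [3] cruise on (inhibit); wire := none
  [4] halt off; pass none
  [5] align_heading on (inhibit); wire := none
  output none
tick 2:
  [0] explore_frontier off; wire := none
  [1] return_home off; pass none
  [2] grasp on (inhibit); wire := none
  [3] cruise off; pass none
  [4] halt on (suppress); wire := (1, 0)
  [5] align_heading on (inhibit); wire := none
  output none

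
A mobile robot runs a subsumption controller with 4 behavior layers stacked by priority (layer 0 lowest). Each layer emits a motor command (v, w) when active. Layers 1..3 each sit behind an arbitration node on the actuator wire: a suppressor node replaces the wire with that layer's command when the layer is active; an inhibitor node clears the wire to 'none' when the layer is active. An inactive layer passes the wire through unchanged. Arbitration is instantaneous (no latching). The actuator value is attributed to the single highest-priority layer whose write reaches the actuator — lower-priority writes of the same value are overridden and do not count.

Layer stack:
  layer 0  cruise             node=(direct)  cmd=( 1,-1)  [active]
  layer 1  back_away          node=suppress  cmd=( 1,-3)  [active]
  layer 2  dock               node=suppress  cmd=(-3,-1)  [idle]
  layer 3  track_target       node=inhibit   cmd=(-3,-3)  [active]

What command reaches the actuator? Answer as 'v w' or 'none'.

none

L0 cruise: active, feeds wire = (1, -1)
L1 back_away: active, suppressor → wire = (1, -3)
L2 dock: idle → wire stays (1, -3)
L3 track_target: active, inhibitor → wire = none
actuator = none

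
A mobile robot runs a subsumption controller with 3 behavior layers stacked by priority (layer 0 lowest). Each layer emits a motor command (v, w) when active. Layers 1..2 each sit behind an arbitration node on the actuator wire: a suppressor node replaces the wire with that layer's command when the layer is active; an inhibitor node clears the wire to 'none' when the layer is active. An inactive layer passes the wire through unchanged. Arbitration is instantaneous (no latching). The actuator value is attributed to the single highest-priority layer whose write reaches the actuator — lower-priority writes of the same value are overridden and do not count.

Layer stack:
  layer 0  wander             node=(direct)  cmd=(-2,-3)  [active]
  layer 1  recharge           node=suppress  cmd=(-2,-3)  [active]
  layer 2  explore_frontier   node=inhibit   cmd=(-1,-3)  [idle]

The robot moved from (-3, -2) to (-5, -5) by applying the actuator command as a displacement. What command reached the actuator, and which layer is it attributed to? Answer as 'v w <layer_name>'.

-2 -3 recharge

displacement = (-5, -5) − (-3, -2) = (-2, -3)
[0] wander on; wire := (-2, -3)
[1] recharge on (suppress); wire := (-2, -3)
[2] explore_frontier off; pass (-2, -3)
output (-2, -3) — from layer 1 (recharge)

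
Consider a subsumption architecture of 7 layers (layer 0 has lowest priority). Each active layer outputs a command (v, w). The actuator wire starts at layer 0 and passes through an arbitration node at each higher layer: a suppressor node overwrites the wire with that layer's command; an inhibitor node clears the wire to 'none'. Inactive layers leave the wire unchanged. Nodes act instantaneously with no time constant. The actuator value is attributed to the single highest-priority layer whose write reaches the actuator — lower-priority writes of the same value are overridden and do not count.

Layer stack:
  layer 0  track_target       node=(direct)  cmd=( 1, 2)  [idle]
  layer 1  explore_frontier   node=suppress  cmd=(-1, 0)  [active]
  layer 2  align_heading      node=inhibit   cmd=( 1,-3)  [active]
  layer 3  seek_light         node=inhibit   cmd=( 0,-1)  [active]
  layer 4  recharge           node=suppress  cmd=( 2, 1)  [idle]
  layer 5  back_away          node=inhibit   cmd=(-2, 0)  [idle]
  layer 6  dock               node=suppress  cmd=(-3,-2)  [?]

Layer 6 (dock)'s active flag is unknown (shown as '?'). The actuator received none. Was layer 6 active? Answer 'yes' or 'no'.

no

If layer 6 is active=yes:
  actuator would be (-3, -2)
If layer 6 is active=no:
  actuator would be none
Observed none, so layer 6 was idle.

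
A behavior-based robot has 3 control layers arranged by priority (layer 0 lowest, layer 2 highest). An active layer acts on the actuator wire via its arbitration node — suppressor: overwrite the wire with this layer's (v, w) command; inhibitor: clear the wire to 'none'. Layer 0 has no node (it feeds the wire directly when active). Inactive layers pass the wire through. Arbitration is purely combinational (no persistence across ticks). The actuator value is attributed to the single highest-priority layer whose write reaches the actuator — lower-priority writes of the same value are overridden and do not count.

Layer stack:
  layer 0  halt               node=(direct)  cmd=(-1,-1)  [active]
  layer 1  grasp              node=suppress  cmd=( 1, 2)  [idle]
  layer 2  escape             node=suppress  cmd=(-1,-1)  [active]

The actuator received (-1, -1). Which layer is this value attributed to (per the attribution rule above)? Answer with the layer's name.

L0 halt: active, feeds wire = (-1, -1)
L1 grasp: idle → wire stays (-1, -1)
L2 escape: active, suppressor → wire = (-1, -1)
actuator = (-1, -1)
last writer: layer 2 = escape

escape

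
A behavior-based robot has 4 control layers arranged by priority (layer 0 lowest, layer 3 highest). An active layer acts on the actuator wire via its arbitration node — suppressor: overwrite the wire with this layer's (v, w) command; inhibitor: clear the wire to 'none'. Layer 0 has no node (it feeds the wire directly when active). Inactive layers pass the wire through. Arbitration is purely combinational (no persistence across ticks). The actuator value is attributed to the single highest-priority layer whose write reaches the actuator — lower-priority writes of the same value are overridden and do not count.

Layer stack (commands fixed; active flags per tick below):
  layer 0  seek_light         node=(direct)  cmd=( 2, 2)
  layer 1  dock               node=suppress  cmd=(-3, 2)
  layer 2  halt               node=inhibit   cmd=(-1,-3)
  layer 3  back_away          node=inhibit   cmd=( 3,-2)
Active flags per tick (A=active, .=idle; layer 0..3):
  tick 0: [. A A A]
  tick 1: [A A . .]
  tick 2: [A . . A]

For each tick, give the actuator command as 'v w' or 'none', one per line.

tick 0:
  [0] seek_light off; wire := none
  [1] dock on (suppress); wire := (-3, 2)
  [2] halt on (inhibit); wire := none
  [3] back_away on (inhibit); wire := none
  output none
tick 1:
  [0] seek_light on; wire := (2, 2)
  [1] dock on (suppress); wire := (-3, 2)
  [2] halt off; pass (-3, 2)
  [3] back_away off; pass (-3, 2)
  output (-3, 2)
tick 2:
  [0] seek_light on; wire := (2, 2)
  [1] dock off; pass (2, 2)
  [2] halt off; pass (2, 2)
  [3] back_away on (inhibit); wire := none
  output none

none
-3 2
none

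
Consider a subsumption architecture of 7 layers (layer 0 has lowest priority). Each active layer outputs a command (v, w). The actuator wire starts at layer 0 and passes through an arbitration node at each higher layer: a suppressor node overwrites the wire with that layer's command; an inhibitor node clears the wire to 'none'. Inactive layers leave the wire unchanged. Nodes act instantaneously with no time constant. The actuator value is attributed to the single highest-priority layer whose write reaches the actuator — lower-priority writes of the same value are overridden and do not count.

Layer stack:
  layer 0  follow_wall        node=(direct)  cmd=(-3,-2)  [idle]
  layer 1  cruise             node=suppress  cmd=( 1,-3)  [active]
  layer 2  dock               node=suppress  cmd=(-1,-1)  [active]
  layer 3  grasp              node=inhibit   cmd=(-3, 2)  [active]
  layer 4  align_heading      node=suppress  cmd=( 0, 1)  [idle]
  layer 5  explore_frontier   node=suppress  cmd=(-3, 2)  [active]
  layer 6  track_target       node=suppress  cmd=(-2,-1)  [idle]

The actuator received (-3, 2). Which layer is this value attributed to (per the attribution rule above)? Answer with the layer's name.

explore_frontier

[0] follow_wall off; wire := none
[1] cruise on (suppress); wire := (1, -3)
[2] dock on (suppress); wire := (-1, -1)
[3] grasp on (inhibit); wire := none
[4] align_heading off; pass none
[5] explore_frontier on (suppress); wire := (-3, 2)
[6] track_target off; pass (-3, 2)
output (-3, 2)
last writer: layer 5 = explore_frontier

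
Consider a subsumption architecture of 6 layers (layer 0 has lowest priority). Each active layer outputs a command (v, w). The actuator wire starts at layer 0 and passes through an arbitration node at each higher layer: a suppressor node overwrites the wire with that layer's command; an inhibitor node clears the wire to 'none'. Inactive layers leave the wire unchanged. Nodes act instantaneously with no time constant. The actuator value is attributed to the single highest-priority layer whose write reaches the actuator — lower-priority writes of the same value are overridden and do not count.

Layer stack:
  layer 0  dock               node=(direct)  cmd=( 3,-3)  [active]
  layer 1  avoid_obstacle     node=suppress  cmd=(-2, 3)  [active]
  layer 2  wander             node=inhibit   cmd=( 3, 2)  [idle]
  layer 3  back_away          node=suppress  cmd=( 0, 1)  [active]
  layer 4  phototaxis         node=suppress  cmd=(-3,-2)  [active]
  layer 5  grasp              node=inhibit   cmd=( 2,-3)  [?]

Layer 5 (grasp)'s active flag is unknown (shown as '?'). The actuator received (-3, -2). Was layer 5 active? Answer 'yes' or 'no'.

no

If layer 5 is active=yes:
  actuator would be none
If layer 5 is active=no:
  actuator would be (-3, -2)
Observed (-3, -2), so layer 5 was idle.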